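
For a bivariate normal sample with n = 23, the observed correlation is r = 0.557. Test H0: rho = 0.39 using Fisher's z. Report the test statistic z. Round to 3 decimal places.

0.969

z_r = atanh(0.557) = 0.628473,  z_0 = atanh(0.39) = 0.411800
SE = 1/√(n−3) = 1/√20 = 0.223607
z = (z_r − z_0)/SE = (0.628473 − 0.411800) / 0.223607 = 0.216673 / 0.223607 = 0.969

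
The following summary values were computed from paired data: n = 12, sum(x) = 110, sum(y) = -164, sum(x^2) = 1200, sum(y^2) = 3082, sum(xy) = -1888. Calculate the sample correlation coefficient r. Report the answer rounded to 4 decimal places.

-0.9583

S_xy = nΣxy − ΣxΣy = 12·(-1888) − 110·(-164) = -22656 − (-18040) = -4616
S_xx = nΣx² − (Σx)² = 12·1200 − 110² = 14400 − 12100 = 2300
S_yy = nΣy² − (Σy)² = 12·3082 − (-164)² = 36984 − 26896 = 10088
r = S_xy / √(S_xx·S_yy) = -4616 / √(2300·10088) = -4616 / √23202400 = -4616 / 4816.8870 = -0.9583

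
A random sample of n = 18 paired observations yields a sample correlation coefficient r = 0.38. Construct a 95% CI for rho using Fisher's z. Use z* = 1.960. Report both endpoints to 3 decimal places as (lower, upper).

z_r = atanh(0.38) = 0.400060;  SE = 1/√(n−3) = 1/√15 = 0.258199
z-limits: 0.400060 ± 1.960·0.258199 = 0.400060 ± 0.506070 = [-0.106010, 0.906130]
ρ-limits: (tanh -0.106010, tanh 0.906130) = (-0.106, 0.719)

(-0.106, 0.719)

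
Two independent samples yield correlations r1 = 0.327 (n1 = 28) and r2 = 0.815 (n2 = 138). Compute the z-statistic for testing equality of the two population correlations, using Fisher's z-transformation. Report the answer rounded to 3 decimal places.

-3.685

Fisher z-transforms: z1 = atanh(0.327) = 0.339465, z2 = atanh(0.815) = 1.141742; difference d = -0.802277
Var(d) = 1/25 + 1/135 = 0.0400000 + 0.0074074 = 0.0474074
z = d/√Var(d) = -0.802277 / √0.0474074 = -0.802277 / 0.217732 = -3.685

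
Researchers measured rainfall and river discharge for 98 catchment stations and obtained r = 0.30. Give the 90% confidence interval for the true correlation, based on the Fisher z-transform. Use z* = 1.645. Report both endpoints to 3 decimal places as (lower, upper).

(0.140, 0.445)

Fisher z: z_r = atanh(r) = ½·ln((1+0.30)/(1−0.30)) = 0.309520
SE(z) = 1/√(n−3) = 1/√95 = 0.102598
90% ⇒ z* = 1.645; margin = 1.645·0.102598 = 0.168774
CI on z-scale: (0.140746, 0.478294)
Back-transform: tanh(0.140746) = 0.139824, tanh(0.478294) = 0.444876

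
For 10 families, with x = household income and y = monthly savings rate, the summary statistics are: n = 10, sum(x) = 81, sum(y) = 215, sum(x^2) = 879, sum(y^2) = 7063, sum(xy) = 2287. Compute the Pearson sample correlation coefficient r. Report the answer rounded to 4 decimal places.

0.7396

S_xy = nΣxy − ΣxΣy = 10·2287 − 81·215 = 22870 − 17415 = 5455
S_xx = nΣx² − (Σx)² = 10·879 − 81² = 8790 − 6561 = 2229
S_yy = nΣy² − (Σy)² = 10·7063 − 215² = 70630 − 46225 = 24405
r = S_xy / √(S_xx·S_yy) = 5455 / √(2229·24405) = 5455 / √54398745 = 5455 / 7375.5505 = 0.7396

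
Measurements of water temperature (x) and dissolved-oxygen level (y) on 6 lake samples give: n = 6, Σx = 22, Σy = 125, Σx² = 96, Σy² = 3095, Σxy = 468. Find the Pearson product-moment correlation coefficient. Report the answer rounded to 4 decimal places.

Numerator: nΣxy − (Σx)(Σy) = 6·468 − (22)(125) = 58
Denominator: √[(nΣx²−(Σx)²)(nΣy²−(Σy)²)]
  nΣx²−(Σx)² = 6·96 − 484 = 92;  nΣy²−(Σy)² = 6·3095 − 15625 = 2945
  √(92·2945) = √270940 = 520.5190
r = 58 / 520.5190 = 0.1114

0.1114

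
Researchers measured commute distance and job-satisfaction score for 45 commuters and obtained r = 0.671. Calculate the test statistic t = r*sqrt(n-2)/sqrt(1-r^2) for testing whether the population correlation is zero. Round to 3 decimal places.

5.934

1 − r² = 1 − 0.450241 = 0.549759;  √(1−r²) = 0.741457
√(n−2) = √43 = 6.557439
t = r·√(n−2)/√(1−r²) = 0.671 · 6.557439 / 0.741457 = 5.934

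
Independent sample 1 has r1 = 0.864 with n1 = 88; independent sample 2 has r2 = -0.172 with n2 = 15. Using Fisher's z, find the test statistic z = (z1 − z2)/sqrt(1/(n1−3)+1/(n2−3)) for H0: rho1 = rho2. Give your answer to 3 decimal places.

Fisher z-transforms: z1 = atanh(0.864) = 1.308913, z2 = atanh(-0.172) = -0.173727; difference d = 1.482640
Var(d) = 1/85 + 1/12 = 0.0117647 + 0.0833333 = 0.0950980
z = d/√Var(d) = 1.482640 / √0.0950980 = 1.482640 / 0.308380 = 4.808

4.808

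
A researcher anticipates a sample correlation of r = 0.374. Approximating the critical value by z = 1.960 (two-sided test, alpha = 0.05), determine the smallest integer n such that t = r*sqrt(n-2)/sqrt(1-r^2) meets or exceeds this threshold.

r√(n−2)/√(1−r²) ≥ 1.960  ⇔  n−2 ≥ (1.960)²·(1−r²)/r²
(1−r²)/r² = (1−0.139876)/0.139876 = 6.1492
n ≥ 2 + 3.8416·6.1492 = 2 + 23.6228 = 25.6228
⌈25.6228⌉ = 26

26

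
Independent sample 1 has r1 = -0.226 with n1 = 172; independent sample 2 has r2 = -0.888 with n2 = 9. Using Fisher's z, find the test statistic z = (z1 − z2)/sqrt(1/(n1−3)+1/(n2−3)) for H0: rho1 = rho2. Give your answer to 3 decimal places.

z1 = atanh(-0.226) = -0.229970,  z2 = atanh(-0.888) = -1.412387
SE = √(1/(n1−3) + 1/(n2−3)) = √(1/169 + 1/6) = √(0.0059172 + 0.1666667) = √0.1725839 = 0.415432
z = (z1 − z2)/SE = (-0.229970 − (-1.412387)) / 0.415432 = 1.182417 / 0.415432 = 2.846

2.846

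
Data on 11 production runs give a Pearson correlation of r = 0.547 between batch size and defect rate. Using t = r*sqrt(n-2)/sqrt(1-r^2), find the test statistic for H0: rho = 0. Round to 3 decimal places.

1.960

1 − r² = 1 − 0.299209 = 0.700791;  √(1−r²) = 0.837133
√(n−2) = √9 = 3.000000
t = r·√(n−2)/√(1−r²) = 0.547 · 3.000000 / 0.837133 = 1.960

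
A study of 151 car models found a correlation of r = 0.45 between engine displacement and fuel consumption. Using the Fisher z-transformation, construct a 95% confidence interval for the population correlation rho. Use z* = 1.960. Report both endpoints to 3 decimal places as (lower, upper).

(0.313, 0.569)

z_r = atanh(0.45) = 0.484700;  SE = 1/√(n−3) = 1/√148 = 0.082199
z-limits: 0.484700 ± 1.960·0.082199 = 0.484700 ± 0.161110 = [0.323590, 0.645810]
ρ-limits: (tanh 0.323590, tanh 0.645810) = (0.313, 0.569)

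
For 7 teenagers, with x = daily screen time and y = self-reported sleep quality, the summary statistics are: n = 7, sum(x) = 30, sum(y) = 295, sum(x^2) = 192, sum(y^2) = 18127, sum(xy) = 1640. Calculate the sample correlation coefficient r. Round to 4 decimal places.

0.6251

Numerator: nΣxy − (Σx)(Σy) = 7·1640 − (30)(295) = 2630
Denominator: √[(nΣx²−(Σx)²)(nΣy²−(Σy)²)]
  nΣx²−(Σx)² = 7·192 − 900 = 444;  nΣy²−(Σy)² = 7·18127 − 87025 = 39864
  √(444·39864) = √17699616 = 4207.0912
r = 2630 / 4207.0912 = 0.6251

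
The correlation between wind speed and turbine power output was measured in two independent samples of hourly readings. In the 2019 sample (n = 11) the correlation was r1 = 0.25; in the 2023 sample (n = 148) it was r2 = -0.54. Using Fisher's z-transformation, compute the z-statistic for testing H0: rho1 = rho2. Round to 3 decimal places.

Fisher z-transforms: z1 = atanh(0.25) = 0.255413, z2 = atanh(-0.54) = -0.604156; difference d = 0.859569
Var(d) = 1/8 + 1/145 = 0.1250000 + 0.0068966 = 0.1318966
z = d/√Var(d) = 0.859569 / √0.1318966 = 0.859569 / 0.363176 = 2.367

2.367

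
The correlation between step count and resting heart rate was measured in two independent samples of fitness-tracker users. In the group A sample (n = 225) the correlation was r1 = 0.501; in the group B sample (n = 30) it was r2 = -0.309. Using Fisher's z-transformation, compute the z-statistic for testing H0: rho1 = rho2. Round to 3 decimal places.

4.269

Fisher z-transforms: z1 = atanh(0.501) = 0.550640, z2 = atanh(-0.309) = -0.319439; difference d = 0.870079
Var(d) = 1/222 + 1/27 = 0.0045045 + 0.0370370 = 0.0415415
z = d/√Var(d) = 0.870079 / √0.0415415 = 0.870079 / 0.203817 = 4.269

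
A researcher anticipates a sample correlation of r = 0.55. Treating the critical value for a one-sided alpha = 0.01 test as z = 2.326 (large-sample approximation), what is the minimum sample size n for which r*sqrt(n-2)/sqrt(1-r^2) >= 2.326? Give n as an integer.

r√(n−2)/√(1−r²) ≥ 2.326  ⇔  n−2 ≥ (2.326)²·(1−r²)/r²
(1−r²)/r² = (1−0.3025)/0.3025 = 2.3058
n ≥ 2 + 5.410276·2.3058 = 2 + 12.4750 = 14.4750
⌈14.4750⌉ = 15

15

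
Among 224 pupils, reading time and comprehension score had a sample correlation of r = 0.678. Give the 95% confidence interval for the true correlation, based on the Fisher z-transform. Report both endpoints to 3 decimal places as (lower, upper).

Fisher z: z_r = atanh(r) = ½·ln((1+0.678)/(1−0.678)) = 0.825403
SE(z) = 1/√(n−3) = 1/√221 = 0.067267
95% ⇒ z* = 1.960; margin = 1.960·0.067267 = 0.131843
CI on z-scale: (0.693560, 0.957246)
Back-transform: tanh(0.693560) = 0.600264, tanh(0.957246) = 0.743046

(0.600, 0.743)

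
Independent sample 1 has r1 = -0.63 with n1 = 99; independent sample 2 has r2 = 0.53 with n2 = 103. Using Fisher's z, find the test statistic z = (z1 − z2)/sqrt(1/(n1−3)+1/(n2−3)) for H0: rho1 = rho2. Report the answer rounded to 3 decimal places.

-9.319

Fisher z-transforms: z1 = atanh(-0.63) = -0.741416, z2 = atanh(0.53) = 0.590145; difference d = -1.331561
Var(d) = 1/96 + 1/100 = 0.0104167 + 0.0100000 = 0.0204167
z = d/√Var(d) = -1.331561 / √0.0204167 = -1.331561 / 0.142887 = -9.319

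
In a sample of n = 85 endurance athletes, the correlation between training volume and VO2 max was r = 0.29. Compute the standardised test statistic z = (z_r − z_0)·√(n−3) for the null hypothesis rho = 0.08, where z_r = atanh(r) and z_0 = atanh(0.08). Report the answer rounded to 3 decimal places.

Fisher z: atanh(0.29) = 0.298566, atanh(0.08) = 0.080171
z = (z_r − z_0)·√(n−3) = (0.298566 − 0.080171)·√82 = 0.218395 · 9.055385 = 1.978

1.978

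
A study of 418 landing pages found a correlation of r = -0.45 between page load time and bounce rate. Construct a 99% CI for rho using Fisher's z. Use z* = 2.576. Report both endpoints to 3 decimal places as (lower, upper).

(-0.545, -0.344)

Fisher z: z_r = atanh(r) = ½·ln((1+(-0.45))/(1−(-0.45))) = -0.484700
SE(z) = 1/√(n−3) = 1/√415 = 0.049088
99% ⇒ z* = 2.576; margin = 2.576·0.049088 = 0.126451
CI on z-scale: (-0.611151, -0.358249)
Back-transform: tanh(-0.611151) = -0.544937, tanh(-0.358249) = -0.343671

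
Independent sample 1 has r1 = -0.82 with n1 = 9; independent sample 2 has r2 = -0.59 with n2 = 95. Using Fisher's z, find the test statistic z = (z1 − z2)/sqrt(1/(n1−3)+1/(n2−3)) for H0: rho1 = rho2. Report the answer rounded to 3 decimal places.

-1.137

Fisher z-transforms: z1 = atanh(-0.82) = -1.156817, z2 = atanh(-0.59) = -0.677666; difference d = -0.479151
Var(d) = 1/6 + 1/92 = 0.1666667 + 0.0108696 = 0.1775363
z = d/√Var(d) = -0.479151 / √0.1775363 = -0.479151 / 0.421351 = -1.137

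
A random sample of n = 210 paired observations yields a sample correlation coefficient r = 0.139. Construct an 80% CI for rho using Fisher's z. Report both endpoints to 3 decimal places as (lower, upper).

(0.051, 0.225)

Fisher z: z_r = atanh(r) = ½·ln((1+0.139)/(1−0.139)) = 0.139906
SE(z) = 1/√(n−3) = 1/√207 = 0.069505
80% ⇒ z* = 1.282; margin = 1.282·0.069505 = 0.089105
CI on z-scale: (0.050801, 0.229011)
Back-transform: tanh(0.050801) = 0.050757, tanh(0.229011) = 0.225090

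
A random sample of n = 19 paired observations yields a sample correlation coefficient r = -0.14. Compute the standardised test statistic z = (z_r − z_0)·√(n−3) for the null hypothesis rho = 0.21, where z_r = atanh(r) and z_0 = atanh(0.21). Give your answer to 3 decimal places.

Fisher z: atanh(-0.14) = -0.140926, atanh(0.21) = 0.213171
z = (z_r − z_0)·√(n−3) = (-0.140926 − 0.213171)·√16 = -0.354097 · 4.000000 = -1.416

-1.416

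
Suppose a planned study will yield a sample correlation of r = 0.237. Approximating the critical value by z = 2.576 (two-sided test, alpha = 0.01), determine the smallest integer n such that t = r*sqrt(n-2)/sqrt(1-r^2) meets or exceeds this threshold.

114

r√(n−2)/√(1−r²) ≥ 2.576  ⇔  n−2 ≥ (2.576)²·(1−r²)/r²
(1−r²)/r² = (1−0.056169)/0.056169 = 16.8034
n ≥ 2 + 6.635776·16.8034 = 2 + 111.5036 = 113.5036
⌈113.5036⌉ = 114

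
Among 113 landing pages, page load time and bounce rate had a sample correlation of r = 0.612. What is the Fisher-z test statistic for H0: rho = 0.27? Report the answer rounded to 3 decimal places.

4.565

z_r = atanh(0.612) = 0.712113,  z_0 = atanh(0.27) = 0.276864
SE = 1/√(n−3) = 1/√110 = 0.095346
z = (z_r − z_0)/SE = (0.712113 − 0.276864) / 0.095346 = 0.435249 / 0.095346 = 4.565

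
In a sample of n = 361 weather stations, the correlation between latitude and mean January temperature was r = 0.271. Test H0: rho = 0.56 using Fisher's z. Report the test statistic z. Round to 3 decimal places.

-6.715

Fisher z: atanh(0.271) = 0.277943, atanh(0.56) = 0.632833
z = (z_r − z_0)·√(n−3) = (0.277943 − 0.632833)·√358 = -0.354890 · 18.920888 = -6.715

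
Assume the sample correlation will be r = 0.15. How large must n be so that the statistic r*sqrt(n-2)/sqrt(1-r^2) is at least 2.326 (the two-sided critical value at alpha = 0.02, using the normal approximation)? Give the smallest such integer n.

Need r·√(n−2)/√(1−r²) ≥ 2.326
√(n−2) ≥ 2.326·√(1−0.0225) / 0.15 = 2.326·0.988686 / 0.15 = 15.3312
n−2 ≥ 235.0457  ⇒  n ≥ 237.0457
Smallest integer n = 238

238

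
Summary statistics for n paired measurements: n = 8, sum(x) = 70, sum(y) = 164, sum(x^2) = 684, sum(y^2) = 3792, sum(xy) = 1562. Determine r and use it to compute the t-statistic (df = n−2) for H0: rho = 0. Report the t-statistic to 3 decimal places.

2.573

Numerator: nΣxy − (Σx)(Σy) = 8·1562 − (70)(164) = 1016
Denominator: √[(nΣx²−(Σx)²)(nΣy²−(Σy)²)]
  nΣx²−(Σx)² = 8·684 − 4900 = 572;  nΣy²−(Σy)² = 8·3792 − 26896 = 3440
  √(572·3440) = √1967680 = 1402.7402
r = 1016 / 1402.7402 = 0.7243
t = r·√(n−2)/√(1−r²) = 0.7243·√6 / √(1−0.524610) = 1.774165 / 0.689485 = 2.573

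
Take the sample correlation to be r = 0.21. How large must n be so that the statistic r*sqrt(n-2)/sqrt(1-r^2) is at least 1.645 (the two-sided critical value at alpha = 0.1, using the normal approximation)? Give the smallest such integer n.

61

r√(n−2)/√(1−r²) ≥ 1.645  ⇔  n−2 ≥ (1.645)²·(1−r²)/r²
(1−r²)/r² = (1−0.0441)/0.0441 = 21.6757
n ≥ 2 + 2.706025·21.6757 = 2 + 58.6550 = 60.6550
⌈60.6550⌉ = 61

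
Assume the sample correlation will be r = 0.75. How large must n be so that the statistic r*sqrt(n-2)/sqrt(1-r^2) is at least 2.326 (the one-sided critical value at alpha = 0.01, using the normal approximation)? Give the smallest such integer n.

7

r√(n−2)/√(1−r²) ≥ 2.326  ⇔  n−2 ≥ (2.326)²·(1−r²)/r²
(1−r²)/r² = (1−0.5625)/0.5625 = 0.7778
n ≥ 2 + 5.410276·0.7778 = 2 + 4.2081 = 6.2081
⌈6.2081⌉ = 7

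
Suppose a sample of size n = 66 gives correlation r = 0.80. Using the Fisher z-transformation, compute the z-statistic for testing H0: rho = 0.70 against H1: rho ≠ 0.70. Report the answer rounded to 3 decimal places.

Fisher z: atanh(0.80) = 1.098612, atanh(0.70) = 0.867301
z = (z_r − z_0)·√(n−3) = (1.098612 − 0.867301)·√63 = 0.231311 · 7.937254 = 1.836

1.836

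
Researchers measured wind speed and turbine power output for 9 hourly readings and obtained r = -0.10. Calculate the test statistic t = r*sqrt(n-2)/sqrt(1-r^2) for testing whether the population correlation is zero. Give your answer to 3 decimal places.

1 − r² = 1 − 0.0100 = 0.9900;  √(1−r²) = 0.994987
√(n−2) = √7 = 2.645751
t = r·√(n−2)/√(1−r²) = -0.10 · 2.645751 / 0.994987 = -0.266

-0.266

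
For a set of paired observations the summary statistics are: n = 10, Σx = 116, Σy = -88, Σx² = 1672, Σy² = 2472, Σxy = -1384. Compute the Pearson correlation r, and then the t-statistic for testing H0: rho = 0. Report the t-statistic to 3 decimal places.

-1.581

S_xy = nΣxy − ΣxΣy = 10·(-1384) − 116·(-88) = -13840 − (-10208) = -3632
S_xx = nΣx² − (Σx)² = 10·1672 − 116² = 16720 − 13456 = 3264
S_yy = nΣy² − (Σy)² = 10·2472 − (-88)² = 24720 − 7744 = 16976
r = S_xy / √(S_xx·S_yy) = -3632 / √(3264·16976) = -3632 / √55409664 = -3632 / 7443.7668 = -0.4879
t = r·√(n−2)/√(1−r²) = -0.4879·√8 / √(1−0.238046) = -1.379990 / 0.872900 = -1.581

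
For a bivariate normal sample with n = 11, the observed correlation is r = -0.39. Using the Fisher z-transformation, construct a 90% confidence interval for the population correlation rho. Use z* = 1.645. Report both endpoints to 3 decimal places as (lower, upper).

z_r = atanh(-0.39) = -0.411800;  SE = 1/√(n−3) = 1/√8 = 0.353553
z-limits: -0.411800 ± 1.645·0.353553 = -0.411800 ± 0.581595 = [-0.993395, 0.169795]
ρ-limits: (tanh -0.993395, tanh 0.169795) = (-0.759, 0.168)

(-0.759, 0.168)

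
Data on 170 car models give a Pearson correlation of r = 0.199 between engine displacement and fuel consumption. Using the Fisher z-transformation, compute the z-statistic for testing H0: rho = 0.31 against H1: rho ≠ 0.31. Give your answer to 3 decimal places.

Fisher z: atanh(0.199) = 0.201691, atanh(0.31) = 0.320545
z = (z_r − z_0)·√(n−3) = (0.201691 − 0.320545)·√167 = -0.118854 · 12.922848 = -1.536

-1.536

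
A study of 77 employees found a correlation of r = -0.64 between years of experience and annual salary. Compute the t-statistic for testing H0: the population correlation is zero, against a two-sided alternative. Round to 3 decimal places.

t = r·√(n−2) / √(1−r²) with r = -0.64, n = 77
  = -0.64·√75 / √(1 − 0.4096)
  = -0.64·8.660254 / 0.768375
  = -5.542563 / 0.768375 = -7.213

-7.213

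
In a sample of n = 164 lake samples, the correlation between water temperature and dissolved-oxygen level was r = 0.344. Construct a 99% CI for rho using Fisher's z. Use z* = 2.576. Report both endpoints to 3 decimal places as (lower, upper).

(0.154, 0.509)

Fisher z: z_r = atanh(r) = ½·ln((1+0.344)/(1−0.344)) = 0.358622
SE(z) = 1/√(n−3) = 1/√161 = 0.078811
99% ⇒ z* = 2.576; margin = 2.576·0.078811 = 0.203017
CI on z-scale: (0.155605, 0.561639)
Back-transform: tanh(0.155605) = 0.154361, tanh(0.561639) = 0.509192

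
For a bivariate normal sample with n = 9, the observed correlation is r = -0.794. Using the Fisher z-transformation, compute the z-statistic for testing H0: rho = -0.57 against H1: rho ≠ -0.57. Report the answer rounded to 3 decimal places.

-1.065

z_r = atanh(-0.794) = -1.082163,  z_0 = atanh(-0.57) = -0.647523
SE = 1/√(n−3) = 1/√6 = 0.408248
z = (z_r − z_0)/SE = (-1.082163 − (-0.647523)) / 0.408248 = -0.434640 / 0.408248 = -1.065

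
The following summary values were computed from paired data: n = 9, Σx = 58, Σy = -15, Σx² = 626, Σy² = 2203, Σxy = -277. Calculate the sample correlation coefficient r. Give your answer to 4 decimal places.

Numerator: nΣxy − (Σx)(Σy) = 9·(-277) − (58)(-15) = -1623
Denominator: √[(nΣx²−(Σx)²)(nΣy²−(Σy)²)]
  nΣx²−(Σx)² = 9·626 − 3364 = 2270;  nΣy²−(Σy)² = 9·2203 − 225 = 19602
  √(2270·19602) = √44496540 = 6670.5727
r = -1623 / 6670.5727 = -0.2433

-0.2433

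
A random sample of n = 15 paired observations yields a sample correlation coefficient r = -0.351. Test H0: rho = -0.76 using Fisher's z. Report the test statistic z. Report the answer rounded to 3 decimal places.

z_r = atanh(-0.351) = -0.366584,  z_0 = atanh(-0.76) = -0.996215
SE = 1/√(n−3) = 1/√12 = 0.288675
z = (z_r − z_0)/SE = (-0.366584 − (-0.996215)) / 0.288675 = 0.629631 / 0.288675 = 2.181

2.181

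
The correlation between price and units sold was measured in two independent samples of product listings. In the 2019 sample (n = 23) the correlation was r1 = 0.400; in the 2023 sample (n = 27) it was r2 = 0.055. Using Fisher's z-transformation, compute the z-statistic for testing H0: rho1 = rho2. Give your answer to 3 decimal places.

Fisher z-transforms: z1 = atanh(0.400) = 0.423649, z2 = atanh(0.055) = 0.055056; difference d = 0.368593
Var(d) = 1/20 + 1/24 = 0.0500000 + 0.0416667 = 0.0916667
z = d/√Var(d) = 0.368593 / √0.0916667 = 0.368593 / 0.302765 = 1.217

1.217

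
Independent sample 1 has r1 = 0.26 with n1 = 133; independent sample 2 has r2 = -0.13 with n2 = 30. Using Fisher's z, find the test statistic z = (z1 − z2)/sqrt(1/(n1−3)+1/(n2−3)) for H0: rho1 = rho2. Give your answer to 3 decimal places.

1.876

Fisher z-transforms: z1 = atanh(0.26) = 0.266108, z2 = atanh(-0.13) = -0.130740; difference d = 0.396848
Var(d) = 1/130 + 1/27 = 0.0076923 + 0.0370370 = 0.0447293
z = d/√Var(d) = 0.396848 / √0.0447293 = 0.396848 / 0.211493 = 1.876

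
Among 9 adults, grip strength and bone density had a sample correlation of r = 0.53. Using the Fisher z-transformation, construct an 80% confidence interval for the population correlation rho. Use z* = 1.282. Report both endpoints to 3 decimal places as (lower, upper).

(0.067, 0.805)

Fisher z: z_r = atanh(r) = ½·ln((1+0.53)/(1−0.53)) = 0.590145
SE(z) = 1/√(n−3) = 1/√6 = 0.408248
80% ⇒ z* = 1.282; margin = 1.282·0.408248 = 0.523374
CI on z-scale: (0.066771, 1.113519)
Back-transform: tanh(0.066771) = 0.066672, tanh(1.113519) = 0.805303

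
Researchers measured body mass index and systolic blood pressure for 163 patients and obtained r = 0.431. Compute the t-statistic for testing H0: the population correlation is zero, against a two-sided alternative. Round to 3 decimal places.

1 − r² = 1 − 0.185761 = 0.814239;  √(1−r²) = 0.902352
√(n−2) = √161 = 12.688578
t = r·√(n−2)/√(1−r²) = 0.431 · 12.688578 / 0.902352 = 6.061

6.061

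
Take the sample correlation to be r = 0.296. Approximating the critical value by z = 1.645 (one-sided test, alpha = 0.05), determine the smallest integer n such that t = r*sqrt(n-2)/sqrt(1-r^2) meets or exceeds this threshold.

r√(n−2)/√(1−r²) ≥ 1.645  ⇔  n−2 ≥ (1.645)²·(1−r²)/r²
(1−r²)/r² = (1−0.087616)/0.087616 = 10.4134
n ≥ 2 + 2.706025·10.4134 = 2 + 28.1789 = 30.1789
⌈30.1789⌉ = 31

31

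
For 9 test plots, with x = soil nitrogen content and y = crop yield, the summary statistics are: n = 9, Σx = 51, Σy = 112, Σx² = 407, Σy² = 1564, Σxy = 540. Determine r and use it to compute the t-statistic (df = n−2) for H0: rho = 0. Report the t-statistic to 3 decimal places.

Numerator: nΣxy − (Σx)(Σy) = 9·540 − (51)(112) = -852
Denominator: √[(nΣx²−(Σx)²)(nΣy²−(Σy)²)]
  nΣx²−(Σx)² = 9·407 − 2601 = 1062;  nΣy²−(Σy)² = 9·1564 − 12544 = 1532
  √(1062·1532) = √1626984 = 1275.5328
r = -852 / 1275.5328 = -0.6680
t = r·√(n−2)/√(1−r²) = -0.6680·√7 / √(1−0.446224) = -1.767362 / 0.744161 = -2.375

-2.375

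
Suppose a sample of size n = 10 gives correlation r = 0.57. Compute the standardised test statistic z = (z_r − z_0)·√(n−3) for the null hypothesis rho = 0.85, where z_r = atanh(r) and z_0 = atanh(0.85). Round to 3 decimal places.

z_r = atanh(0.57) = 0.647523,  z_0 = atanh(0.85) = 1.256153
SE = 1/√(n−3) = 1/√7 = 0.377964
z = (z_r − z_0)/SE = (0.647523 − 1.256153) / 0.377964 = -0.608630 / 0.377964 = -1.610

-1.610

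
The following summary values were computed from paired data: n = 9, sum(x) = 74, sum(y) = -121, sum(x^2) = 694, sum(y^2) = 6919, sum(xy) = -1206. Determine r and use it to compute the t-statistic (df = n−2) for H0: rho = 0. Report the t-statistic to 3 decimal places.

Numerator: nΣxy − (Σx)(Σy) = 9·(-1206) − (74)(-121) = -1900
Denominator: √[(nΣx²−(Σx)²)(nΣy²−(Σy)²)]
  nΣx²−(Σx)² = 9·694 − 5476 = 770;  nΣy²−(Σy)² = 9·6919 − 14641 = 47630
  √(770·47630) = √36675100 = 6055.9970
r = -1900 / 6055.9970 = -0.3137
t = r·√(n−2)/√(1−r²) = -0.3137·√7 / √(1−0.098408) = -0.829972 / 0.949522 = -0.874

-0.874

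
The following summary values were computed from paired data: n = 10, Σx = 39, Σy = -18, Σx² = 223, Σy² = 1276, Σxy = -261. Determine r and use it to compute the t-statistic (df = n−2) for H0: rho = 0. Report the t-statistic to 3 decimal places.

Numerator: nΣxy − (Σx)(Σy) = 10·(-261) − (39)(-18) = -1908
Denominator: √[(nΣx²−(Σx)²)(nΣy²−(Σy)²)]
  nΣx²−(Σx)² = 10·223 − 1521 = 709;  nΣy²−(Σy)² = 10·1276 − 324 = 12436
  √(709·12436) = √8817124 = 2969.3642
r = -1908 / 2969.3642 = -0.6426
t = r·√(n−2)/√(1−r²) = -0.6426·√8 / √(1−0.412935) = -1.817547 / 0.766202 = -2.372

-2.372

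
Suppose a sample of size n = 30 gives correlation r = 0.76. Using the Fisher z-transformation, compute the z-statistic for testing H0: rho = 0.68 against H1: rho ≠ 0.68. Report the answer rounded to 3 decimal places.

0.868

z_r = atanh(0.76) = 0.996215,  z_0 = atanh(0.68) = 0.829114
SE = 1/√(n−3) = 1/√27 = 0.192450
z = (z_r − z_0)/SE = (0.996215 − 0.829114) / 0.192450 = 0.167101 / 0.192450 = 0.868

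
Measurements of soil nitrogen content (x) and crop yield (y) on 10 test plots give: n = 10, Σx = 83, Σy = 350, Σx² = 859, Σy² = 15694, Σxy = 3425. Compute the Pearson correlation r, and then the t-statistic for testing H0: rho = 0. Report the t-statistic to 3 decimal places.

2.619

S_xy = nΣxy − ΣxΣy = 10·3425 − 83·350 = 34250 − 29050 = 5200
S_xx = nΣx² − (Σx)² = 10·859 − 83² = 8590 − 6889 = 1701
S_yy = nΣy² − (Σy)² = 10·15694 − 350² = 156940 − 122500 = 34440
r = S_xy / √(S_xx·S_yy) = 5200 / √(1701·34440) = 5200 / √58582440 = 5200 / 7653.9166 = 0.6794
t = r·√(n−2)/√(1−r²) = 0.6794·√8 / √(1−0.461584) = 1.921633 / 0.733768 = 2.619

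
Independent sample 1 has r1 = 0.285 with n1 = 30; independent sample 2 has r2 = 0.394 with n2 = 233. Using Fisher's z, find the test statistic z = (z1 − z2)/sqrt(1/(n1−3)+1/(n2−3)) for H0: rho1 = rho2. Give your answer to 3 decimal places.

-0.607

z1 = atanh(0.285) = 0.293116,  z2 = atanh(0.394) = 0.416526
SE = √(1/(n1−3) + 1/(n2−3)) = √(1/27 + 1/230) = √(0.0370370 + 0.0043478) = √0.0413848 = 0.203433
z = (z1 − z2)/SE = (0.293116 − 0.416526) / 0.203433 = -0.123410 / 0.203433 = -0.607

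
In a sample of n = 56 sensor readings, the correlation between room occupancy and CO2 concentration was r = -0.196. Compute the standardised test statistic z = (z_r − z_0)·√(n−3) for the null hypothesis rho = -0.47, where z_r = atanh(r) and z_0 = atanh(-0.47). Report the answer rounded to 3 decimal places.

2.268

Fisher z: atanh(-0.196) = -0.198569, atanh(-0.47) = -0.510070
z = (z_r − z_0)·√(n−3) = (-0.198569 − (-0.510070))·√53 = 0.311501 · 7.280110 = 2.268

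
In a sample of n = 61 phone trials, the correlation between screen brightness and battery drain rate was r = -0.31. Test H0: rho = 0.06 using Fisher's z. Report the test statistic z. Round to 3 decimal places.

-2.899

z_r = atanh(-0.31) = -0.320545,  z_0 = atanh(0.06) = 0.060072
SE = 1/√(n−3) = 1/√58 = 0.131306
z = (z_r − z_0)/SE = (-0.320545 − 0.060072) / 0.131306 = -0.380617 / 0.131306 = -2.899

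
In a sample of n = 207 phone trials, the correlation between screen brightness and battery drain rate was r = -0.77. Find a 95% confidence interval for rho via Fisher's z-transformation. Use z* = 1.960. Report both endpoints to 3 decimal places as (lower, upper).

Fisher z: z_r = atanh(r) = ½·ln((1+(-0.77))/(1−(-0.77))) = -1.020328
SE(z) = 1/√(n−3) = 1/√204 = 0.070014
95% ⇒ z* = 1.960; margin = 1.960·0.070014 = 0.137227
CI on z-scale: (-1.157555, -0.883101)
Back-transform: tanh(-1.157555) = -0.820241, tanh(-0.883101) = -0.707969

(-0.820, -0.708)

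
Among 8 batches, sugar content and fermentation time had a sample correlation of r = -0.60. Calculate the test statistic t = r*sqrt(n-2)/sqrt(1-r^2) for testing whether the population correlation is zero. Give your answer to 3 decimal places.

t = r·√(n−2) / √(1−r²) with r = -0.60, n = 8
  = -0.60·√6 / √(1 − 0.3600)
  = -0.60·2.449490 / 0.800000
  = -1.469694 / 0.800000 = -1.837

-1.837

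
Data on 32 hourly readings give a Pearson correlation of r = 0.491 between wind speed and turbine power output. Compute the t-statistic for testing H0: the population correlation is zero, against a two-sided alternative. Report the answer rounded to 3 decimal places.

1 − r² = 1 − 0.241081 = 0.758919;  √(1−r²) = 0.871160
√(n−2) = √30 = 5.477226
t = r·√(n−2)/√(1−r²) = 0.491 · 5.477226 / 0.871160 = 3.087

3.087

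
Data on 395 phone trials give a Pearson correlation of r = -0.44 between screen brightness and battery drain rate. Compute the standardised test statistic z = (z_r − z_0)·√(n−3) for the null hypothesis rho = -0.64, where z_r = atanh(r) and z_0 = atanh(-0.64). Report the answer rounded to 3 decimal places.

z_r = atanh(-0.44) = -0.472231,  z_0 = atanh(-0.64) = -0.758174
SE = 1/√(n−3) = 1/√392 = 0.050508
z = (z_r − z_0)/SE = (-0.472231 − (-0.758174)) / 0.050508 = 0.285943 / 0.050508 = 5.661

5.661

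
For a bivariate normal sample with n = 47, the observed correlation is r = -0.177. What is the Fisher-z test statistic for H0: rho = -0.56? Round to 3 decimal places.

z_r = atanh(-0.177) = -0.178884,  z_0 = atanh(-0.56) = -0.632833
SE = 1/√(n−3) = 1/√44 = 0.150756
z = (z_r − z_0)/SE = (-0.178884 − (-0.632833)) / 0.150756 = 0.453949 / 0.150756 = 3.011

3.011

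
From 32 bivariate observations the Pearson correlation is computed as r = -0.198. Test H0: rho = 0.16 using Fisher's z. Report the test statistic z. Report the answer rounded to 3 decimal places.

-1.950

z_r = atanh(-0.198) = -0.200650,  z_0 = atanh(0.16) = 0.161387
SE = 1/√(n−3) = 1/√29 = 0.185695
z = (z_r − z_0)/SE = (-0.200650 − 0.161387) / 0.185695 = -0.362037 / 0.185695 = -1.950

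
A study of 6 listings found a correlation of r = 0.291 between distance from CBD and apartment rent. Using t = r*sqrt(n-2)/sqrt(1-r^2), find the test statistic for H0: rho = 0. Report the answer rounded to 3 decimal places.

t = r·√(n−2) / √(1−r²) with r = 0.291, n = 6
  = 0.291·√4 / √(1 − 0.084681)
  = 0.291·2.000000 / 0.956723
  = 0.582000 / 0.956723 = 0.608

0.608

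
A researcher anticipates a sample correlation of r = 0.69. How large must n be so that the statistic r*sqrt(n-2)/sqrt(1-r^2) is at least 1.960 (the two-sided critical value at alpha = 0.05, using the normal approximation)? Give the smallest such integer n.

7

r√(n−2)/√(1−r²) ≥ 1.960  ⇔  n−2 ≥ (1.960)²·(1−r²)/r²
(1−r²)/r² = (1−0.4761)/0.4761 = 1.1004
n ≥ 2 + 3.8416·1.1004 = 2 + 4.2273 = 6.2273
⌈6.2273⌉ = 7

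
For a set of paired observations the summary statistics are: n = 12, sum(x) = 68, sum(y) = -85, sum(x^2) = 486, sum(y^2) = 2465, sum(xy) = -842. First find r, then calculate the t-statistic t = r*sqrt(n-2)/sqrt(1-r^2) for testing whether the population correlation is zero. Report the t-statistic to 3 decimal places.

-4.744

S_xy = nΣxy − ΣxΣy = 12·(-842) − 68·(-85) = -10104 − (-5780) = -4324
S_xx = nΣx² − (Σx)² = 12·486 − 68² = 5832 − 4624 = 1208
S_yy = nΣy² − (Σy)² = 12·2465 − (-85)² = 29580 − 7225 = 22355
r = S_xy / √(S_xx·S_yy) = -4324 / √(1208·22355) = -4324 / √27004840 = -4324 / 5196.6181 = -0.8321
t = r·√(n−2)/√(1−r²) = -0.8321·√10 / √(1−0.692390) = -2.631331 / 0.554626 = -4.744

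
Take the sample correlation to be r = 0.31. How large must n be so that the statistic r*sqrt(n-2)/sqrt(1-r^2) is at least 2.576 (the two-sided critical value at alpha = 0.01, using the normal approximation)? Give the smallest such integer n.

65

Need r·√(n−2)/√(1−r²) ≥ 2.576
√(n−2) ≥ 2.576·√(1−0.0961) / 0.31 = 2.576·0.950737 / 0.31 = 7.9003
n−2 ≥ 62.4147  ⇒  n ≥ 64.4147
Smallest integer n = 65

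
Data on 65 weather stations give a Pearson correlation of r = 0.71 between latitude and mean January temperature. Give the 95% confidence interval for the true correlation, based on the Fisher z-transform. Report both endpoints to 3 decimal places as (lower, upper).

(0.564, 0.813)

z_r = atanh(0.71) = 0.887184;  SE = 1/√(n−3) = 1/√62 = 0.127000
z-limits: 0.887184 ± 1.960·0.127000 = 0.887184 ± 0.248920 = [0.638264, 1.136104]
ρ-limits: (tanh 0.638264, tanh 1.136104) = (0.564, 0.813)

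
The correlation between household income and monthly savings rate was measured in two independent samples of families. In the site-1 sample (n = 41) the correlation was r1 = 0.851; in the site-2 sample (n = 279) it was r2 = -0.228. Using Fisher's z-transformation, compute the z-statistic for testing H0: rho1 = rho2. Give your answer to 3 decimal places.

z1 = atanh(0.851) = 1.259768,  z2 = atanh(-0.228) = -0.232079
SE = √(1/(n1−3) + 1/(n2−3)) = √(1/38 + 1/276) = √(0.0263158 + 0.0036232) = √0.0299390 = 0.173029
z = (z1 − z2)/SE = (1.259768 − (-0.232079)) / 0.173029 = 1.491847 / 0.173029 = 8.622

8.622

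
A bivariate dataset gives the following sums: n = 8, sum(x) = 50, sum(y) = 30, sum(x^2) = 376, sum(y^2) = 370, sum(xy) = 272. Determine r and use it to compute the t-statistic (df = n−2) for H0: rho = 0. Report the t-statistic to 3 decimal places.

Numerator: nΣxy − (Σx)(Σy) = 8·272 − (50)(30) = 676
Denominator: √[(nΣx²−(Σx)²)(nΣy²−(Σy)²)]
  nΣx²−(Σx)² = 8·376 − 2500 = 508;  nΣy²−(Σy)² = 8·370 − 900 = 2060
  √(508·2060) = √1046480 = 1022.9761
r = 676 / 1022.9761 = 0.6608
t = r·√(n−2)/√(1−r²) = 0.6608·√6 / √(1−0.436657) = 1.618623 / 0.750562 = 2.157

2.157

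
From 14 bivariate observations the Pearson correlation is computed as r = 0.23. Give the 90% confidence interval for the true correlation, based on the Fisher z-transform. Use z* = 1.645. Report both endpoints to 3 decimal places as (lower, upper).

Fisher z: z_r = atanh(r) = ½·ln((1+0.23)/(1−0.23)) = 0.234189
SE(z) = 1/√(n−3) = 1/√11 = 0.301511
90% ⇒ z* = 1.645; margin = 1.645·0.301511 = 0.495986
CI on z-scale: (-0.261797, 0.730175)
Back-transform: tanh(-0.261797) = -0.255976, tanh(0.730175) = 0.623172

(-0.256, 0.623)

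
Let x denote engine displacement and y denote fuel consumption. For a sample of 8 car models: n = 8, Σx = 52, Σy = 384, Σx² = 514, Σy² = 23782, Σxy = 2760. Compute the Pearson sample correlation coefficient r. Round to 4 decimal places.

0.2721

S_xy = nΣxy − ΣxΣy = 8·2760 − 52·384 = 22080 − 19968 = 2112
S_xx = nΣx² − (Σx)² = 8·514 − 52² = 4112 − 2704 = 1408
S_yy = nΣy² − (Σy)² = 8·23782 − 384² = 190256 − 147456 = 42800
r = S_xy / √(S_xx·S_yy) = 2112 / √(1408·42800) = 2112 / √60262400 = 2112 / 7762.8861 = 0.2721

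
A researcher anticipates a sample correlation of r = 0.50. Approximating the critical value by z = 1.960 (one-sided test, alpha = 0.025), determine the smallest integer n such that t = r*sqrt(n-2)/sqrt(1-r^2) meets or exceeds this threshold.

r√(n−2)/√(1−r²) ≥ 1.960  ⇔  n−2 ≥ (1.960)²·(1−r²)/r²
(1−r²)/r² = (1−0.2500)/0.2500 = 3.0000
n ≥ 2 + 3.8416·3.0000 = 2 + 11.5248 = 13.5248
⌈13.5248⌉ = 14

14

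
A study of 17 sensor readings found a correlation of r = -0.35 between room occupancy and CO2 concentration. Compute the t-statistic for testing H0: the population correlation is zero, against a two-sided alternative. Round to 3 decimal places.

t = r·√(n−2) / √(1−r²) with r = -0.35, n = 17
  = -0.35·√15 / √(1 − 0.1225)
  = -0.35·3.872983 / 0.936750
  = -1.355544 / 0.936750 = -1.447

-1.447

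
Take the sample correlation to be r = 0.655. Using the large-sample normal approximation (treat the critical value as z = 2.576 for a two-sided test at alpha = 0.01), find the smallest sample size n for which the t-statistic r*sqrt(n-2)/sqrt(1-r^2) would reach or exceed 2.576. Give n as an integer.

r√(n−2)/√(1−r²) ≥ 2.576  ⇔  n−2 ≥ (2.576)²·(1−r²)/r²
(1−r²)/r² = (1−0.429025)/0.429025 = 1.3309
n ≥ 2 + 6.635776·1.3309 = 2 + 8.8316 = 10.8316
⌈10.8316⌉ = 11

11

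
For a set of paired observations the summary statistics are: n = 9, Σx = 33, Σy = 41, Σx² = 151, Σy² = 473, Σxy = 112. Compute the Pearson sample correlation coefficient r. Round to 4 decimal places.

-0.4137

Numerator: nΣxy − (Σx)(Σy) = 9·112 − (33)(41) = -345
Denominator: √[(nΣx²−(Σx)²)(nΣy²−(Σy)²)]
  nΣx²−(Σx)² = 9·151 − 1089 = 270;  nΣy²−(Σy)² = 9·473 − 1681 = 2576
  √(270·2576) = √695520 = 833.9784
r = -345 / 833.9784 = -0.4137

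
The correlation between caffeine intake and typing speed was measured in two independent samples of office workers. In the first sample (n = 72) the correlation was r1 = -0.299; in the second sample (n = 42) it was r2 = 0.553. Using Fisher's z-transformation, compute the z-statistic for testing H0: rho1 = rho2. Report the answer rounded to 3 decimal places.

-4.648

z1 = atanh(-0.299) = -0.308421,  z2 = atanh(0.553) = 0.622693
SE = √(1/(n1−3) + 1/(n2−3)) = √(1/69 + 1/39) = √(0.0144928 + 0.0256410) = √0.0401338 = 0.200334
z = (z1 − z2)/SE = (-0.308421 − 0.622693) / 0.200334 = -0.931114 / 0.200334 = -4.648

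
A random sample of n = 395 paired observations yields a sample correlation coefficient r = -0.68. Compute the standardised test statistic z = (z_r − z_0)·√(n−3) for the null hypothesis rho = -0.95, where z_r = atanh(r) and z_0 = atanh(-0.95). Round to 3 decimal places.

19.852

z_r = atanh(-0.68) = -0.829114,  z_0 = atanh(-0.95) = -1.831781
SE = 1/√(n−3) = 1/√392 = 0.050508
z = (z_r − z_0)/SE = (-0.829114 − (-1.831781)) / 0.050508 = 1.002667 / 0.050508 = 19.852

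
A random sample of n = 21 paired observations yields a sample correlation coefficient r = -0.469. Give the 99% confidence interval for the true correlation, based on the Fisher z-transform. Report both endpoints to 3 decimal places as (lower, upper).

z_r = atanh(-0.469) = -0.508788;  SE = 1/√(n−3) = 1/√18 = 0.235702
z-limits: -0.508788 ± 2.576·0.235702 = -0.508788 ± 0.607168 = [-1.115956, 0.098380]
ρ-limits: (tanh -1.115956, tanh 0.098380) = (-0.806, 0.098)

(-0.806, 0.098)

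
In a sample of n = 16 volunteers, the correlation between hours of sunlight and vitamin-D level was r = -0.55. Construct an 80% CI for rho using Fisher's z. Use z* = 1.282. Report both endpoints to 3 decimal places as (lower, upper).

Fisher z: z_r = atanh(r) = ½·ln((1+(-0.55))/(1−(-0.55))) = -0.618381
SE(z) = 1/√(n−3) = 1/√13 = 0.277350
80% ⇒ z* = 1.282; margin = 1.282·0.277350 = 0.355563
CI on z-scale: (-0.973944, -0.262818)
Back-transform: tanh(-0.973944) = -0.750432, tanh(-0.262818) = -0.256929

(-0.750, -0.257)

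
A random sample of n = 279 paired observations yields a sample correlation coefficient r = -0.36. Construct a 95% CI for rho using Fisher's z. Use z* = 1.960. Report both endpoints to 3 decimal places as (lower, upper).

z_r = atanh(-0.36) = -0.376886;  SE = 1/√(n−3) = 1/√276 = 0.060193
z-limits: -0.376886 ± 1.960·0.060193 = -0.376886 ± 0.117978 = [-0.494864, -0.258908]
ρ-limits: (tanh -0.494864, tanh -0.258908) = (-0.458, -0.253)

(-0.458, -0.253)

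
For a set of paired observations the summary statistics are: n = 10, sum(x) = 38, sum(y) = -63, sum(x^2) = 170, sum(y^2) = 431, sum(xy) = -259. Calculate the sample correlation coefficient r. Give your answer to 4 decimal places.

S_xy = nΣxy − ΣxΣy = 10·(-259) − 38·(-63) = -2590 − (-2394) = -196
S_xx = nΣx² − (Σx)² = 10·170 − 38² = 1700 − 1444 = 256
S_yy = nΣy² − (Σy)² = 10·431 − (-63)² = 4310 − 3969 = 341
r = S_xy / √(S_xx·S_yy) = -196 / √(256·341) = -196 / √87296 = -196 / 295.4590 = -0.6634

-0.6634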